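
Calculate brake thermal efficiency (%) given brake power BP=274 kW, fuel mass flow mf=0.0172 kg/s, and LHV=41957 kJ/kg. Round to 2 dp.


eta_BTE = (BP / (mf * LHV)) * 100
Denominator = 0.0172 * 41957 = 721.6604 kW
eta_BTE = (274 / 721.6604) * 100 = 37.97%


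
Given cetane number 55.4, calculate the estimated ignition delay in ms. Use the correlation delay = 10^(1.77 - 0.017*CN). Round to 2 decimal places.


delay = 10^(1.77 - 0.017*CN)
Exponent = 1.77 - 0.017*55.4 = 0.8282
delay = 10^0.8282 = 6.73 ms


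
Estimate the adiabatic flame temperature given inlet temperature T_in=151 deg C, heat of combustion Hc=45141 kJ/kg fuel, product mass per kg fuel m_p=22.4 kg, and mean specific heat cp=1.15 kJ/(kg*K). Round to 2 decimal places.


T_ad = T_in + Hc / (m_p * cp)
Denominator = 22.4 * 1.15 = 25.7600
Temperature rise = 45141 / 25.7600 = 1752.37 K
T_ad = 151 + 1752.37 = 1903.37 deg C


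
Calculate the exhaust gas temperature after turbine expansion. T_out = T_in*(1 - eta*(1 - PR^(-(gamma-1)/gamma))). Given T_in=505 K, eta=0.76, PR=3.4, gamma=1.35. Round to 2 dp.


T_out = T_in * (1 - eta * (1 - PR^(-(gamma-1)/gamma)))
Exponent = -(1.35-1)/1.35 = -0.25925926
PR^exp = 3.4^(-0.25925926) = 0.72813041
Factor = 1 - 0.76*(1 - 0.72813041) = 0.79337911
T_out = 505 * 0.79337911 = 400.66 K


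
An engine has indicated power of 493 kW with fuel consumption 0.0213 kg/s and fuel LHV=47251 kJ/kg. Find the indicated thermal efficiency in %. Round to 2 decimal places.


eta_ith = (IP / (mf * LHV)) * 100
Denominator = 0.0213 * 47251 = 1006.4463 kW
eta_ith = (493 / 1006.4463) * 100 = 48.98%


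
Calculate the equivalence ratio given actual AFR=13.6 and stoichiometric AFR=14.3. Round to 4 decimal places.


phi = AFR_stoich / AFR_actual
phi = 14.3 / 13.6 = 1.0515


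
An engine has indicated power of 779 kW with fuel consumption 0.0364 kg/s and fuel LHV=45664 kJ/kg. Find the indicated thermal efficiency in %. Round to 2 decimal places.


eta_ith = (IP / (mf * LHV)) * 100
Denominator = 0.0364 * 45664 = 1662.1696 kW
eta_ith = (779 / 1662.1696) * 100 = 46.87%


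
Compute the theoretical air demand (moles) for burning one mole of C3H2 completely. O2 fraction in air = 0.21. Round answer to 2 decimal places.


Balanced combustion: C3H2 + 3.5 O2 -> 3 CO2 + 1 H2O
O2 needed = C + H/4 = 3 + 2/4 = 3.50 moles
Air moles = O2 / 0.21 = 3.50 / 0.21 = 16.67 moles air


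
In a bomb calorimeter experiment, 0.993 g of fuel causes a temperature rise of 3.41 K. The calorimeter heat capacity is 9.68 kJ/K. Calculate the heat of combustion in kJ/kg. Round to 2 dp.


Hc = C_cal * delta_T / m_fuel
Q_released = 9.68 * 3.41 = 33.0088 kJ
m_fuel = 0.993 g = 0.993/1000 kg = 0.000993 kg
Hc = 33.0088 / 0.000993 = 33241.49 kJ/kg


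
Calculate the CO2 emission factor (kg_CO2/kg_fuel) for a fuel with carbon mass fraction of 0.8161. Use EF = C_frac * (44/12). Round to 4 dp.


EF = C_frac * (M_CO2 / M_C)
EF = 0.8161 * (44/12)
EF = 0.8161 * 3.666667 = 2.9924 kg_CO2/kg_fuel


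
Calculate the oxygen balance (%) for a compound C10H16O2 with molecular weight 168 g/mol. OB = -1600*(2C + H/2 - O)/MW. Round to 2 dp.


OB = -1600 * (2C + H/2 - O) / MW
Inner = 2*10 + 16/2 - 2 = 26.00
OB = -1600 * 26.00 / 168 = -247.62%


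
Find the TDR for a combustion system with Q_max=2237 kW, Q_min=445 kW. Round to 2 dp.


TDR = Q_max / Q_min
TDR = 2237 / 445 = 5.03


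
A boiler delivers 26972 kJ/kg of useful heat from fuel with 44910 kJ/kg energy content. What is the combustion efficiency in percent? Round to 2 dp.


Efficiency = (Q_useful / Q_fuel) * 100
Efficiency = (26972 / 44910) * 100
Efficiency = 0.6006 * 100 = 60.06%


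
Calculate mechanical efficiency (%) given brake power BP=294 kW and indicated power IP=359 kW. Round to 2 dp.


eta_mech = (BP / IP) * 100
Ratio = 294 / 359 = 0.8189
eta_mech = 0.8189 * 100 = 81.89%


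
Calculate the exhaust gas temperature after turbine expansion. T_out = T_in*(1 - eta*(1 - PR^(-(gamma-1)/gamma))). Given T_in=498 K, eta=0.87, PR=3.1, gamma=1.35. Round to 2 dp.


T_out = T_in * (1 - eta * (1 - PR^(-(gamma-1)/gamma)))
Exponent = -(1.35-1)/1.35 = -0.25925926
PR^exp = 3.1^(-0.25925926) = 0.74577862
Factor = 1 - 0.87*(1 - 0.74577862) = 0.77882740
T_out = 498 * 0.77882740 = 387.86 K


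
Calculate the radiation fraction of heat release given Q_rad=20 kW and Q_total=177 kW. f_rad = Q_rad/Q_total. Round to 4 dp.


f_rad = Q_rad / Q_total
f_rad = 20 / 177 = 0.1130


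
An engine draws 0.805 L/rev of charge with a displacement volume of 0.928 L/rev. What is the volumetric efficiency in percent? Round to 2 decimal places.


eta_v = (V_actual / V_disp) * 100
Ratio = 0.805 / 0.928 = 0.8675
eta_v = 0.8675 * 100 = 86.75%


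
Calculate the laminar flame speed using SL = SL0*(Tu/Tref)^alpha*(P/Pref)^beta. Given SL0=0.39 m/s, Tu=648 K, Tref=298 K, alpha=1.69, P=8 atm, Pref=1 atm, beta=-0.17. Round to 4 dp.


SL = SL0 * (Tu/Tref)^alpha * (P/Pref)^beta
T ratio = 648/298 = 2.17449664
(T ratio)^alpha = 2.17449664^1.69 = 3.716518
(P/Pref)^beta = 8^(-0.17) = 0.702222
SL = 0.39 * 3.716518 * 0.702222 = 1.0178 m/s


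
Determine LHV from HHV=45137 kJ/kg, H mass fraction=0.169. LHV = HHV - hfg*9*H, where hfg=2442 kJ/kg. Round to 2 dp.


LHV = HHV - hfg * 9 * H
Water correction = 2442 * 9 * 0.169 = 3714.282 kJ/kg
LHV = 45137 - 3714.282 = 41422.72 kJ/kg


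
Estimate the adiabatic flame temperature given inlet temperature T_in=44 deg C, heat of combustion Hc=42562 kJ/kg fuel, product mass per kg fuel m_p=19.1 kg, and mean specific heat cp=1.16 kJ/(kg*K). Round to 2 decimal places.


T_ad = T_in + Hc / (m_p * cp)
Denominator = 19.1 * 1.16 = 22.1560
Temperature rise = 42562 / 22.1560 = 1921.01 K
T_ad = 44 + 1921.01 = 1965.01 deg C


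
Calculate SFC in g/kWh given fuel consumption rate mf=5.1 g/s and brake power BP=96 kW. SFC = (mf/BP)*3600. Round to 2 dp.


SFC = (mf / BP) * 3600
Rate = 5.1 / 96 = 0.053125 g/(s*kW)
SFC = 0.053125 * 3600 = 191.25 g/kWh


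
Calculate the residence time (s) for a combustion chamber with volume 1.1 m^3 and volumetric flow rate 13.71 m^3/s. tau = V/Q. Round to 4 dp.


tau = V / Q_flow
tau = 1.1 / 13.71 = 0.0802 s


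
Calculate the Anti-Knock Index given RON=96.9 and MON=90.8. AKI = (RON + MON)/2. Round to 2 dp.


AKI = (RON + MON) / 2
AKI = (96.9 + 90.8) / 2
AKI = 187.7 / 2 = 93.85


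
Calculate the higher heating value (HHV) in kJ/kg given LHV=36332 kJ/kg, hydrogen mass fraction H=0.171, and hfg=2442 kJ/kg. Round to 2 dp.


HHV = LHV + hfg * 9 * H
Water addition = 2442 * 9 * 0.171 = 3758.238 kJ/kg
HHV = 36332 + 3758.238 = 40090.24 kJ/kg


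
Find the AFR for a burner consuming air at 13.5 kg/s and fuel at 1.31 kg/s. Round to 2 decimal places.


AFR = m_air / m_fuel
AFR = 13.5 / 1.31 = 10.31


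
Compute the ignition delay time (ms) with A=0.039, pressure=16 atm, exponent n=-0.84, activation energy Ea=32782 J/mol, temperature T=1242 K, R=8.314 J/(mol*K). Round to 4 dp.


tau = A * P^n * exp(Ea/(R*T))
P^n = 16^(-0.84) = 0.09739557
Ea/(R*T) = 32782/(8.314*1242) = 3.174708
exp(Ea/(R*T)) = 23.919842
tau = 0.039 * 0.09739557 * 23.919842 = 0.0909 ms


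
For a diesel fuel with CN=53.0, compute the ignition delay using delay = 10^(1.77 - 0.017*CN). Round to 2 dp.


delay = 10^(1.77 - 0.017*CN)
Exponent = 1.77 - 0.017*53.0 = 0.8690
delay = 10^0.8690 = 7.40 ms


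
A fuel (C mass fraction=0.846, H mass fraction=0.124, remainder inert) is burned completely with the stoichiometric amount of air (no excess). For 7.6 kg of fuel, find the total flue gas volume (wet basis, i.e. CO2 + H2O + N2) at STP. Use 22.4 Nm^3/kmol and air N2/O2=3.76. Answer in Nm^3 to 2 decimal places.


Per kg fuel: CO2 = (C/12 kmol)*22.4 = (0.846/12)*22.4 = 1.57920 Nm^3
Per kg fuel: H2O = (H/2 kmol)*22.4 = (0.124/2)*22.4 = 1.38880 Nm^3
O2 needed per kg fuel = C/12 + H/4 = 0.846/12 + 0.124/4 = 0.10150000 kmol
Per kg fuel: N2 = O2*3.76*22.4 = 0.10150000*3.76*22.4 = 8.54874 Nm^3
Total per kg = 1.57920 + 1.38880 + 8.54874 = 11.51674 Nm^3
Total = 11.51674 * 7.6 = 87.53 Nm^3


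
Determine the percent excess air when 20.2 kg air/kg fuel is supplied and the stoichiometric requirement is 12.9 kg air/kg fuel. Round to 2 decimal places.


Excess air = actual - stoichiometric = 20.2 - 12.9 = 7.30 kg/kg fuel
Excess air % = (excess / stoich) * 100 = (7.30 / 12.9) * 100 = 56.59%


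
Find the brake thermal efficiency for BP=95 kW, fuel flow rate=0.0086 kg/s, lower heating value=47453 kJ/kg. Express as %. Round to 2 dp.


eta_BTE = (BP / (mf * LHV)) * 100
Denominator = 0.0086 * 47453 = 408.0958 kW
eta_BTE = (95 / 408.0958) * 100 = 23.28%


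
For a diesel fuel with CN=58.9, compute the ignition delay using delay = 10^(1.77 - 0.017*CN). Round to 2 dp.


delay = 10^(1.77 - 0.017*CN)
Exponent = 1.77 - 0.017*58.9 = 0.7687
delay = 10^0.7687 = 5.87 ms


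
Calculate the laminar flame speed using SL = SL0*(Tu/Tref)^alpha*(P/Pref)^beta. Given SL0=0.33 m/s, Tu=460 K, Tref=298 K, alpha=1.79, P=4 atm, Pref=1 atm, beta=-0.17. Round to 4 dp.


SL = SL0 * (Tu/Tref)^alpha * (P/Pref)^beta
T ratio = 460/298 = 1.54362416
(T ratio)^alpha = 1.54362416^1.79 = 2.175151
(P/Pref)^beta = 4^(-0.17) = 0.790041
SL = 0.33 * 2.175151 * 0.790041 = 0.5671 m/s


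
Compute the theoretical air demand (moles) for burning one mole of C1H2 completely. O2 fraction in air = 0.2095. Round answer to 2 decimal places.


Balanced combustion: C1H2 + 1.5 O2 -> 1 CO2 + 1 H2O
O2 needed = C + H/4 = 1 + 2/4 = 1.50 moles
Air moles = O2 / 0.2095 = 1.50 / 0.2095 = 7.16 moles air


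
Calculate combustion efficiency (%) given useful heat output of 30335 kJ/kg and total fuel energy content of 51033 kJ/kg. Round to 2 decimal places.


Efficiency = (Q_useful / Q_fuel) * 100
Efficiency = (30335 / 51033) * 100
Efficiency = 0.5944 * 100 = 59.44%


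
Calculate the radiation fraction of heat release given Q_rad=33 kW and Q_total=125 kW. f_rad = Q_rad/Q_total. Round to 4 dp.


f_rad = Q_rad / Q_total
f_rad = 33 / 125 = 0.2640


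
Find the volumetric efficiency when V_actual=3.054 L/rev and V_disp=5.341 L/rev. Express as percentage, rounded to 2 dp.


eta_v = (V_actual / V_disp) * 100
Ratio = 3.054 / 5.341 = 0.5718
eta_v = 0.5718 * 100 = 57.18%


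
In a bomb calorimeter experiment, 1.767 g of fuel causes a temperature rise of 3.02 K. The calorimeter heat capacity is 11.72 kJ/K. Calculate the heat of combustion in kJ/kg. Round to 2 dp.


Hc = C_cal * delta_T / m_fuel
Q_released = 11.72 * 3.02 = 35.3944 kJ
m_fuel = 1.767 g = 1.767/1000 kg = 0.001767 kg
Hc = 35.3944 / 0.001767 = 20030.79 kJ/kg


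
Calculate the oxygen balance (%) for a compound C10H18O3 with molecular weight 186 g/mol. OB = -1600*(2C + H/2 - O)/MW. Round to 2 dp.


OB = -1600 * (2C + H/2 - O) / MW
Inner = 2*10 + 18/2 - 3 = 26.00
OB = -1600 * 26.00 / 186 = -223.66%


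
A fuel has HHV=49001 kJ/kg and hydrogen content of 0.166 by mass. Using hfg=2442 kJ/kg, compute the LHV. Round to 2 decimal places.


LHV = HHV - hfg * 9 * H
Water correction = 2442 * 9 * 0.166 = 3648.348 kJ/kg
LHV = 49001 - 3648.348 = 45352.65 kJ/kg


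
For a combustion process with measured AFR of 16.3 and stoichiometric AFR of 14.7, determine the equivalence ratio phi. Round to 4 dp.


phi = AFR_stoich / AFR_actual
phi = 14.7 / 16.3 = 0.9018


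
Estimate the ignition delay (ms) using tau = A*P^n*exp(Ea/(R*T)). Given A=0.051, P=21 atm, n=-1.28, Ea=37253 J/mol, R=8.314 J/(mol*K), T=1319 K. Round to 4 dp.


tau = A * P^n * exp(Ea/(R*T))
P^n = 21^(-1.28) = 0.02030296
Ea/(R*T) = 37253/(8.314*1319) = 3.397085
exp(Ea/(R*T)) = 29.876887
tau = 0.051 * 0.02030296 * 29.876887 = 0.0309 ms


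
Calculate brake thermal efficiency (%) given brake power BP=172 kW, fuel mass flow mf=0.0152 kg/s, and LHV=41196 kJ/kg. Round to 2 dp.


eta_BTE = (BP / (mf * LHV)) * 100
Denominator = 0.0152 * 41196 = 626.1792 kW
eta_BTE = (172 / 626.1792) * 100 = 27.47%


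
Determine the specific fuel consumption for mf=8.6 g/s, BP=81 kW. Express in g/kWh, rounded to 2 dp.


SFC = (mf / BP) * 3600
Rate = 8.6 / 81 = 0.106173 g/(s*kW)
SFC = 0.106173 * 3600 = 382.22 g/kWh


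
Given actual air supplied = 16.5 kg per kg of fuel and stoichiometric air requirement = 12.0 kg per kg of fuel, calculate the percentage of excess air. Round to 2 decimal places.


Excess air = actual - stoichiometric = 16.5 - 12.0 = 4.50 kg/kg fuel
Excess air % = (excess / stoich) * 100 = (4.50 / 12.0) * 100 = 37.50%


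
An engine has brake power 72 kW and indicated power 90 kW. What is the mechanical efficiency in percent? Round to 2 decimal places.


eta_mech = (BP / IP) * 100
Ratio = 72 / 90 = 0.8000
eta_mech = 0.8000 * 100 = 80.00%


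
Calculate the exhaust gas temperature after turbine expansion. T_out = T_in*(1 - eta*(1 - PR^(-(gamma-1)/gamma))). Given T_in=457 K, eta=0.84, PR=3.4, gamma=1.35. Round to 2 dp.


T_out = T_in * (1 - eta * (1 - PR^(-(gamma-1)/gamma)))
Exponent = -(1.35-1)/1.35 = -0.25925926
PR^exp = 3.4^(-0.25925926) = 0.72813041
Factor = 1 - 0.84*(1 - 0.72813041) = 0.77162954
T_out = 457 * 0.77162954 = 352.63 K


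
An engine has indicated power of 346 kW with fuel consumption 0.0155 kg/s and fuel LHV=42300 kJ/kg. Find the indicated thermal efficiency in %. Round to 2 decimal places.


eta_ith = (IP / (mf * LHV)) * 100
Denominator = 0.0155 * 42300 = 655.6500 kW
eta_ith = (346 / 655.6500) * 100 = 52.77%


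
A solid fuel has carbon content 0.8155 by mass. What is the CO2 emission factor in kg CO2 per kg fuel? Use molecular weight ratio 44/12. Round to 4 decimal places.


EF = C_frac * (M_CO2 / M_C)
EF = 0.8155 * (44/12)
EF = 0.8155 * 3.666667 = 2.9902 kg_CO2/kg_fuel


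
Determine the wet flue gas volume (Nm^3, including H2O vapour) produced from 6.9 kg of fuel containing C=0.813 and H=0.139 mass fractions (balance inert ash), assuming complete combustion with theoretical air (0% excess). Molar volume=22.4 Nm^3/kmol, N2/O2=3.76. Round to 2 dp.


Per kg fuel: CO2 = (C/12 kmol)*22.4 = (0.813/12)*22.4 = 1.51760 Nm^3
Per kg fuel: H2O = (H/2 kmol)*22.4 = (0.139/2)*22.4 = 1.55680 Nm^3
O2 needed per kg fuel = C/12 + H/4 = 0.813/12 + 0.139/4 = 0.10250000 kmol
Per kg fuel: N2 = O2*3.76*22.4 = 0.10250000*3.76*22.4 = 8.63296 Nm^3
Total per kg = 1.51760 + 1.55680 + 8.63296 = 11.70736 Nm^3
Total = 11.70736 * 6.9 = 80.78 Nm^3


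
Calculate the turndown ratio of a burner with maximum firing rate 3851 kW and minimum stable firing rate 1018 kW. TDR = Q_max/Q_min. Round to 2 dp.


TDR = Q_max / Q_min
TDR = 3851 / 1018 = 3.78


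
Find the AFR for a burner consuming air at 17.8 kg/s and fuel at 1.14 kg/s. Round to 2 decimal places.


AFR = m_air / m_fuel
AFR = 17.8 / 1.14 = 15.61


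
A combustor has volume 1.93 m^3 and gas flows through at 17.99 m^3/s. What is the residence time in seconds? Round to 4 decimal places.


tau = V / Q_flow
tau = 1.93 / 17.99 = 0.1073 s


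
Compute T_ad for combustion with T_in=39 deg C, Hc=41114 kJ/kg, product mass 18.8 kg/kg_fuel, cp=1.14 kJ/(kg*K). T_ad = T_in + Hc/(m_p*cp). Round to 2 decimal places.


T_ad = T_in + Hc / (m_p * cp)
Denominator = 18.8 * 1.14 = 21.4320
Temperature rise = 41114 / 21.4320 = 1918.35 K
T_ad = 39 + 1918.35 = 1957.35 deg C


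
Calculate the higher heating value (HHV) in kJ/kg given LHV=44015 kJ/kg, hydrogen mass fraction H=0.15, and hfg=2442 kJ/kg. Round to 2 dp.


HHV = LHV + hfg * 9 * H
Water addition = 2442 * 9 * 0.15 = 3296.700 kJ/kg
HHV = 44015 + 3296.700 = 47311.70 kJ/kg


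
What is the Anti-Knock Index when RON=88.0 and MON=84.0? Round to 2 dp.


AKI = (RON + MON) / 2
AKI = (88.0 + 84.0) / 2
AKI = 172.0 / 2 = 86.00


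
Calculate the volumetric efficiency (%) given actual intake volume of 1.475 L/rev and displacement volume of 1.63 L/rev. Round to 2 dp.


eta_v = (V_actual / V_disp) * 100
Ratio = 1.475 / 1.63 = 0.9049
eta_v = 0.9049 * 100 = 90.49%


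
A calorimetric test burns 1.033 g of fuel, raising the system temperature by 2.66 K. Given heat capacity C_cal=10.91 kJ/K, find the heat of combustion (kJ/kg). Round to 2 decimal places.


Hc = C_cal * delta_T / m_fuel
Q_released = 10.91 * 2.66 = 29.0206 kJ
m_fuel = 1.033 g = 1.033/1000 kg = 0.001033 kg
Hc = 29.0206 / 0.001033 = 28093.51 kJ/kg


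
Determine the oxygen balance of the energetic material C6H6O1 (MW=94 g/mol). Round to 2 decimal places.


OB = -1600 * (2C + H/2 - O) / MW
Inner = 2*6 + 6/2 - 1 = 14.00
OB = -1600 * 14.00 / 94 = -238.30%


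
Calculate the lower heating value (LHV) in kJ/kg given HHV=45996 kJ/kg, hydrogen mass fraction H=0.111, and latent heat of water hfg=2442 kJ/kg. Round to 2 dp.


LHV = HHV - hfg * 9 * H
Water correction = 2442 * 9 * 0.111 = 2439.558 kJ/kg
LHV = 45996 - 2439.558 = 43556.44 kJ/kg


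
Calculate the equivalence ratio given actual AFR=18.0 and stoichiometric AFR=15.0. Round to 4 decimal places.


phi = AFR_stoich / AFR_actual
phi = 15.0 / 18.0 = 0.8333


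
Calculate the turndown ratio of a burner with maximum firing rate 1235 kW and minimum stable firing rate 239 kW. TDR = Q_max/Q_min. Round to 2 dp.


TDR = Q_max / Q_min
TDR = 1235 / 239 = 5.17


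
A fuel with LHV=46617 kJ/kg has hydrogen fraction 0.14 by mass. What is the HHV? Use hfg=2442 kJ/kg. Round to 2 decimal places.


HHV = LHV + hfg * 9 * H
Water addition = 2442 * 9 * 0.14 = 3076.920 kJ/kg
HHV = 46617 + 3076.920 = 49693.92 kJ/kg


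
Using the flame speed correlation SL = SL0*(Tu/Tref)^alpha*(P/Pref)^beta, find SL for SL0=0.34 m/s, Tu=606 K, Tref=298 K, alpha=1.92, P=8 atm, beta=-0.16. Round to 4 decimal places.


SL = SL0 * (Tu/Tref)^alpha * (P/Pref)^beta
T ratio = 606/298 = 2.03355705
(T ratio)^alpha = 2.03355705^1.92 = 3.907079
(P/Pref)^beta = 8^(-0.16) = 0.716978
SL = 0.34 * 3.907079 * 0.716978 = 0.9524 m/s


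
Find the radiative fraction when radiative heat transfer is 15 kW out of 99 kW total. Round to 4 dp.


f_rad = Q_rad / Q_total
f_rad = 15 / 99 = 0.1515


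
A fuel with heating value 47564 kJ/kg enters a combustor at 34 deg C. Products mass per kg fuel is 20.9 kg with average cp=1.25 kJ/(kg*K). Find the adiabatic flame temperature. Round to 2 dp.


T_ad = T_in + Hc / (m_p * cp)
Denominator = 20.9 * 1.25 = 26.1250
Temperature rise = 47564 / 26.1250 = 1820.63 K
T_ad = 34 + 1820.63 = 1854.63 deg C


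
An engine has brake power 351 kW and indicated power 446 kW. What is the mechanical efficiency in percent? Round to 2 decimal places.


eta_mech = (BP / IP) * 100
Ratio = 351 / 446 = 0.7870
eta_mech = 0.7870 * 100 = 78.70%


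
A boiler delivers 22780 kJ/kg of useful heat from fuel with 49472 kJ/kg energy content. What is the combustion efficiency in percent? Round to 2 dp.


Efficiency = (Q_useful / Q_fuel) * 100
Efficiency = (22780 / 49472) * 100
Efficiency = 0.4605 * 100 = 46.05%


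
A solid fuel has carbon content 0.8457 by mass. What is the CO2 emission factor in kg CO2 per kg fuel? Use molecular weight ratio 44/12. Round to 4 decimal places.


EF = C_frac * (M_CO2 / M_C)
EF = 0.8457 * (44/12)
EF = 0.8457 * 3.666667 = 3.1009 kg_CO2/kg_fuel


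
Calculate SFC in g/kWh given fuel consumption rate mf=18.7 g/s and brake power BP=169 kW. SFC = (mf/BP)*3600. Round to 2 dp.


SFC = (mf / BP) * 3600
Rate = 18.7 / 169 = 0.110651 g/(s*kW)
SFC = 0.110651 * 3600 = 398.34 g/kWh


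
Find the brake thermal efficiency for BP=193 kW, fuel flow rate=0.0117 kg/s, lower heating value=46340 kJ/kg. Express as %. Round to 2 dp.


eta_BTE = (BP / (mf * LHV)) * 100
Denominator = 0.0117 * 46340 = 542.1780 kW
eta_BTE = (193 / 542.1780) * 100 = 35.60%


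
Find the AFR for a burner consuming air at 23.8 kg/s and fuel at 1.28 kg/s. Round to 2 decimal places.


AFR = m_air / m_fuel
AFR = 23.8 / 1.28 = 18.59


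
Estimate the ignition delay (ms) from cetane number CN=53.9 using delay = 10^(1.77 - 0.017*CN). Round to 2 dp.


delay = 10^(1.77 - 0.017*CN)
Exponent = 1.77 - 0.017*53.9 = 0.8537
delay = 10^0.8537 = 7.14 ms


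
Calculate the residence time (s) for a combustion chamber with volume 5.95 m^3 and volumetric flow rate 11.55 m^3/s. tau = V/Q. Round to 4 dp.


tau = V / Q_flow
tau = 5.95 / 11.55 = 0.5152 s


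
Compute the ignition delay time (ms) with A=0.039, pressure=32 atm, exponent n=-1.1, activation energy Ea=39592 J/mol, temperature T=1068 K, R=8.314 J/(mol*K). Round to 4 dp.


tau = A * P^n * exp(Ea/(R*T))
P^n = 32^(-1.1) = 0.02209709
Ea/(R*T) = 39592/(8.314*1068) = 4.458884
exp(Ea/(R*T)) = 86.391037
tau = 0.039 * 0.02209709 * 86.391037 = 0.0745 ms


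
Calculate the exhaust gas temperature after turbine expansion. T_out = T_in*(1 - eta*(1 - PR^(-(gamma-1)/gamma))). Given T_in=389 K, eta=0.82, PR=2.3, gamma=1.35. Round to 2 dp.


T_out = T_in * (1 - eta * (1 - PR^(-(gamma-1)/gamma)))
Exponent = -(1.35-1)/1.35 = -0.25925926
PR^exp = 2.3^(-0.25925926) = 0.80578413
Factor = 1 - 0.82*(1 - 0.80578413) = 0.84074299
T_out = 389 * 0.84074299 = 327.05 K


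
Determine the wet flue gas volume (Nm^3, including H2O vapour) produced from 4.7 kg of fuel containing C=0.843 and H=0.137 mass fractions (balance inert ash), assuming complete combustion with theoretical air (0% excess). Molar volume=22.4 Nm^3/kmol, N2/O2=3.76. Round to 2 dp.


Per kg fuel: CO2 = (C/12 kmol)*22.4 = (0.843/12)*22.4 = 1.57360 Nm^3
Per kg fuel: H2O = (H/2 kmol)*22.4 = (0.137/2)*22.4 = 1.53440 Nm^3
O2 needed per kg fuel = C/12 + H/4 = 0.843/12 + 0.137/4 = 0.10450000 kmol
Per kg fuel: N2 = O2*3.76*22.4 = 0.10450000*3.76*22.4 = 8.80141 Nm^3
Total per kg = 1.57360 + 1.53440 + 8.80141 = 11.90941 Nm^3
Total = 11.90941 * 4.7 = 55.97 Nm^3


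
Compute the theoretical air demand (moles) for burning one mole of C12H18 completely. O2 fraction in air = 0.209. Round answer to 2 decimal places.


Balanced combustion: C12H18 + 16.5 O2 -> 12 CO2 + 9 H2O
O2 needed = C + H/4 = 12 + 18/4 = 16.50 moles
Air moles = O2 / 0.209 = 16.50 / 0.209 = 78.95 moles air


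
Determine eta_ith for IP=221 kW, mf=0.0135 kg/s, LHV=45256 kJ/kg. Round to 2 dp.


eta_ith = (IP / (mf * LHV)) * 100
Denominator = 0.0135 * 45256 = 610.9560 kW
eta_ith = (221 / 610.9560) * 100 = 36.17%


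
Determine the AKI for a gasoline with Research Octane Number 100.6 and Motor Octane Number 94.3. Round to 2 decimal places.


AKI = (RON + MON) / 2
AKI = (100.6 + 94.3) / 2
AKI = 194.9 / 2 = 97.45


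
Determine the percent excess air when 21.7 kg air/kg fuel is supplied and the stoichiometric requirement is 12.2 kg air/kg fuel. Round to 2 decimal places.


Excess air = actual - stoichiometric = 21.7 - 12.2 = 9.50 kg/kg fuel
Excess air % = (excess / stoich) * 100 = (9.50 / 12.2) * 100 = 77.87%


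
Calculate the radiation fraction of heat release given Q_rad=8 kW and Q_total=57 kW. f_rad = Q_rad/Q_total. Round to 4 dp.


f_rad = Q_rad / Q_total
f_rad = 8 / 57 = 0.1404


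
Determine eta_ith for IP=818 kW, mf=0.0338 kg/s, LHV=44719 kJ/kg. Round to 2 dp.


eta_ith = (IP / (mf * LHV)) * 100
Denominator = 0.0338 * 44719 = 1511.5022 kW
eta_ith = (818 / 1511.5022) * 100 = 54.12%


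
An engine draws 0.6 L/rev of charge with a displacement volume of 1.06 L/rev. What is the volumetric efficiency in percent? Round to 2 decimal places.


eta_v = (V_actual / V_disp) * 100
Ratio = 0.6 / 1.06 = 0.5660
eta_v = 0.5660 * 100 = 56.60%


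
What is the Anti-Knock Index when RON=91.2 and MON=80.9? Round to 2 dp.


AKI = (RON + MON) / 2
AKI = (91.2 + 80.9) / 2
AKI = 172.1 / 2 = 86.05


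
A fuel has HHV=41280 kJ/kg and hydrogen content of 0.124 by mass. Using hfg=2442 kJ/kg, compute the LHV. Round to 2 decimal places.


LHV = HHV - hfg * 9 * H
Water correction = 2442 * 9 * 0.124 = 2725.272 kJ/kg
LHV = 41280 - 2725.272 = 38554.73 kJ/kg


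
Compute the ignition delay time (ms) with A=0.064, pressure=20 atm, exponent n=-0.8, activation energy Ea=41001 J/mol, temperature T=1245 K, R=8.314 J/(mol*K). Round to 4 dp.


tau = A * P^n * exp(Ea/(R*T))
P^n = 20^(-0.8) = 0.09102821
Ea/(R*T) = 41001/(8.314*1245) = 3.961093
exp(Ea/(R*T)) = 52.514712
tau = 0.064 * 0.09102821 * 52.514712 = 0.3059 ms


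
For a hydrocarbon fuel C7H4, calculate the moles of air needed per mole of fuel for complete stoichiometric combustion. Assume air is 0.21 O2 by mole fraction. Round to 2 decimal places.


Balanced combustion: C7H4 + 8 O2 -> 7 CO2 + 2 H2O
O2 needed = C + H/4 = 7 + 4/4 = 8.00 moles
Air moles = O2 / 0.21 = 8.00 / 0.21 = 38.10 moles air


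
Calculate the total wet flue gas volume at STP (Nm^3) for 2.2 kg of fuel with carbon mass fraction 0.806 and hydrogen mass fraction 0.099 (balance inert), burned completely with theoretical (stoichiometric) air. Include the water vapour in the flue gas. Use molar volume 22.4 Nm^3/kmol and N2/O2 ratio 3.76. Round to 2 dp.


Per kg fuel: CO2 = (C/12 kmol)*22.4 = (0.806/12)*22.4 = 1.50453 Nm^3
Per kg fuel: H2O = (H/2 kmol)*22.4 = (0.099/2)*22.4 = 1.10880 Nm^3
O2 needed per kg fuel = C/12 + H/4 = 0.806/12 + 0.099/4 = 0.09191667 kmol
Per kg fuel: N2 = O2*3.76*22.4 = 0.09191667*3.76*22.4 = 7.74159 Nm^3
Total per kg = 1.50453 + 1.10880 + 7.74159 = 10.35492 Nm^3
Total = 10.35492 * 2.2 = 22.78 Nm^3


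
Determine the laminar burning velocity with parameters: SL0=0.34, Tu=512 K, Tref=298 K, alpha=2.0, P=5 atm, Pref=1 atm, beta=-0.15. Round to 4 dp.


SL = SL0 * (Tu/Tref)^alpha * (P/Pref)^beta
T ratio = 512/298 = 1.71812081
(T ratio)^alpha = 1.71812081^2.0 = 2.951939
(P/Pref)^beta = 5^(-0.15) = 0.785515
SL = 0.34 * 2.951939 * 0.785515 = 0.7884 m/s


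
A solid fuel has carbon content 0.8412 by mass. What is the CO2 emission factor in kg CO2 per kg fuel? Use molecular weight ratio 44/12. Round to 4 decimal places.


EF = C_frac * (M_CO2 / M_C)
EF = 0.8412 * (44/12)
EF = 0.8412 * 3.666667 = 3.0844 kg_CO2/kg_fuel


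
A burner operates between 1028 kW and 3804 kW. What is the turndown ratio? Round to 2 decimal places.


TDR = Q_max / Q_min
TDR = 3804 / 1028 = 3.70


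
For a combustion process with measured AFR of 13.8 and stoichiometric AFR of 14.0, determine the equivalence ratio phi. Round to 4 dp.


phi = AFR_stoich / AFR_actual
phi = 14.0 / 13.8 = 1.0145


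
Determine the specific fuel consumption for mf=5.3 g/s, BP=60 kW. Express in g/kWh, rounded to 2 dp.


SFC = (mf / BP) * 3600
Rate = 5.3 / 60 = 0.088333 g/(s*kW)
SFC = 0.088333 * 3600 = 318.00 g/kWh


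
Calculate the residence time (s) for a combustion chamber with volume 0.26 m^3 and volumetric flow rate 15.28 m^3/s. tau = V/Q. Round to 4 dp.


tau = V / Q_flow
tau = 0.26 / 15.28 = 0.0170 s


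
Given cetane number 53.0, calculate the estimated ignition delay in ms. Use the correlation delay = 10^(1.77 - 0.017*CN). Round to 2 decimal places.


delay = 10^(1.77 - 0.017*CN)
Exponent = 1.77 - 0.017*53.0 = 0.8690
delay = 10^0.8690 = 7.40 ms


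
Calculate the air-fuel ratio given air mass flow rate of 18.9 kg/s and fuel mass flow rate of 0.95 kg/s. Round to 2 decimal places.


AFR = m_air / m_fuel
AFR = 18.9 / 0.95 = 19.89


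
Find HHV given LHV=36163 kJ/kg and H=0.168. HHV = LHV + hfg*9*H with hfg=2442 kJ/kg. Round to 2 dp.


HHV = LHV + hfg * 9 * H
Water addition = 2442 * 9 * 0.168 = 3692.304 kJ/kg
HHV = 36163 + 3692.304 = 39855.30 kJ/kg


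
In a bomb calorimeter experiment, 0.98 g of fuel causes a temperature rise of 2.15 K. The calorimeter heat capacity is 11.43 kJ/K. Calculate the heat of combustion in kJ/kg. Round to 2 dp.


Hc = C_cal * delta_T / m_fuel
Q_released = 11.43 * 2.15 = 24.5745 kJ
m_fuel = 0.98 g = 0.98/1000 kg = 0.000980 kg
Hc = 24.5745 / 0.000980 = 25076.02 kJ/kg


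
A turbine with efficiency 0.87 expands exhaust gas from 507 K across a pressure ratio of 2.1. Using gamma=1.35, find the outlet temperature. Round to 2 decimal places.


T_out = T_in * (1 - eta * (1 - PR^(-(gamma-1)/gamma)))
Exponent = -(1.35-1)/1.35 = -0.25925926
PR^exp = 2.1^(-0.25925926) = 0.82501466
Factor = 1 - 0.87*(1 - 0.82501466) = 0.84776275
T_out = 507 * 0.84776275 = 429.82 K


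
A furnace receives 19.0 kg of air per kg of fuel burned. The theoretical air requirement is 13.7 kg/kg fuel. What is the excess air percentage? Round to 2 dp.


Excess air = actual - stoichiometric = 19.0 - 13.7 = 5.30 kg/kg fuel
Excess air % = (excess / stoich) * 100 = (5.30 / 13.7) * 100 = 38.69%


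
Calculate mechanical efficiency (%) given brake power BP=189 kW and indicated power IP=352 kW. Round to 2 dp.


eta_mech = (BP / IP) * 100
Ratio = 189 / 352 = 0.5369
eta_mech = 0.5369 * 100 = 53.69%


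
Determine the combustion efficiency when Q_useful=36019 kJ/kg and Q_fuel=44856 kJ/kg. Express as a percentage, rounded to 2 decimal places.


Efficiency = (Q_useful / Q_fuel) * 100
Efficiency = (36019 / 44856) * 100
Efficiency = 0.8030 * 100 = 80.30%


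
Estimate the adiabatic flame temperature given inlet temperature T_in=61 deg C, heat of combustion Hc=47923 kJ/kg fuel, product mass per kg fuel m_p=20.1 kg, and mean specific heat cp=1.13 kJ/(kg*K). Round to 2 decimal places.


T_ad = T_in + Hc / (m_p * cp)
Denominator = 20.1 * 1.13 = 22.7130
Temperature rise = 47923 / 22.7130 = 2109.94 K
T_ad = 61 + 2109.94 = 2170.94 deg C


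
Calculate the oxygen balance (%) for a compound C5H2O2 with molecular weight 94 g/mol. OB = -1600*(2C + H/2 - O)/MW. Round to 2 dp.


OB = -1600 * (2C + H/2 - O) / MW
Inner = 2*5 + 2/2 - 2 = 9.00
OB = -1600 * 9.00 / 94 = -153.19%


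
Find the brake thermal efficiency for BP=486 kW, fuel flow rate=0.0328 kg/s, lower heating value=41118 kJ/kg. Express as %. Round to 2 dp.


eta_BTE = (BP / (mf * LHV)) * 100
Denominator = 0.0328 * 41118 = 1348.6704 kW
eta_BTE = (486 / 1348.6704) * 100 = 36.04%


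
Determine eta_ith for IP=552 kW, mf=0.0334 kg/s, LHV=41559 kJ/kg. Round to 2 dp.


eta_ith = (IP / (mf * LHV)) * 100
Denominator = 0.0334 * 41559 = 1388.0706 kW
eta_ith = (552 / 1388.0706) * 100 = 39.77%


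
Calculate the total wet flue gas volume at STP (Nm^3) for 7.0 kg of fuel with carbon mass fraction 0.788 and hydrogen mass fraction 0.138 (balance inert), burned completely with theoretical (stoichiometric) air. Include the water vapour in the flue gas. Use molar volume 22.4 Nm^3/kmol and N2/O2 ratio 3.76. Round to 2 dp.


Per kg fuel: CO2 = (C/12 kmol)*22.4 = (0.788/12)*22.4 = 1.47093 Nm^3
Per kg fuel: H2O = (H/2 kmol)*22.4 = (0.138/2)*22.4 = 1.54560 Nm^3
O2 needed per kg fuel = C/12 + H/4 = 0.788/12 + 0.138/4 = 0.10016667 kmol
Per kg fuel: N2 = O2*3.76*22.4 = 0.10016667*3.76*22.4 = 8.43644 Nm^3
Total per kg = 1.47093 + 1.54560 + 8.43644 = 11.45297 Nm^3
Total = 11.45297 * 7.0 = 80.17 Nm^3


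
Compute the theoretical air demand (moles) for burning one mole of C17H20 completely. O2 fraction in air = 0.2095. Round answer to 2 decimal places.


Balanced combustion: C17H20 + 22 O2 -> 17 CO2 + 10 H2O
O2 needed = C + H/4 = 17 + 20/4 = 22.00 moles
Air moles = O2 / 0.2095 = 22.00 / 0.2095 = 105.01 moles air


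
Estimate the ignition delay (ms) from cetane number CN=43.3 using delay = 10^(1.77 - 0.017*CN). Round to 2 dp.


delay = 10^(1.77 - 0.017*CN)
Exponent = 1.77 - 0.017*43.3 = 1.0339
delay = 10^1.0339 = 10.81 ms


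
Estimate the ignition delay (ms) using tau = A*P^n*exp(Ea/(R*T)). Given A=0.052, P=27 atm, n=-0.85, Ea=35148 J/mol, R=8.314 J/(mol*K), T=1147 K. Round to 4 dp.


tau = A * P^n * exp(Ea/(R*T))
P^n = 27^(-0.85) = 0.06072126
Ea/(R*T) = 35148/(8.314*1147) = 3.685761
exp(Ea/(R*T)) = 39.875459
tau = 0.052 * 0.06072126 * 39.875459 = 0.1259 ms


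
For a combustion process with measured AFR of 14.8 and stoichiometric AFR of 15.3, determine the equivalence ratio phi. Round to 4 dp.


phi = AFR_stoich / AFR_actual
phi = 15.3 / 14.8 = 1.0338


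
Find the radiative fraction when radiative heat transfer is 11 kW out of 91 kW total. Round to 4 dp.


f_rad = Q_rad / Q_total
f_rad = 11 / 91 = 0.1209


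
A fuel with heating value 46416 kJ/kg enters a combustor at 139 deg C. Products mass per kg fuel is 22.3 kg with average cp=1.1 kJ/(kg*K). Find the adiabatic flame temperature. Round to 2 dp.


T_ad = T_in + Hc / (m_p * cp)
Denominator = 22.3 * 1.1 = 24.5300
Temperature rise = 46416 / 24.5300 = 1892.21 K
T_ad = 139 + 1892.21 = 2031.21 deg C


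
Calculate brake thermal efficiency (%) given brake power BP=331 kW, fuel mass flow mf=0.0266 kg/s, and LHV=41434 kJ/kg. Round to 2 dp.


eta_BTE = (BP / (mf * LHV)) * 100
Denominator = 0.0266 * 41434 = 1102.1444 kW
eta_BTE = (331 / 1102.1444) * 100 = 30.03%


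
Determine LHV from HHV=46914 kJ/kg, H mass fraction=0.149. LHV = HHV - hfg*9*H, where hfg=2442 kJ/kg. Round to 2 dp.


LHV = HHV - hfg * 9 * H
Water correction = 2442 * 9 * 0.149 = 3274.722 kJ/kg
LHV = 46914 - 3274.722 = 43639.28 kJ/kg


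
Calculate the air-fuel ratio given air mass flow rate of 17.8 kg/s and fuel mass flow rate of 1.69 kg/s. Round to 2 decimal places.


AFR = m_air / m_fuel
AFR = 17.8 / 1.69 = 10.53


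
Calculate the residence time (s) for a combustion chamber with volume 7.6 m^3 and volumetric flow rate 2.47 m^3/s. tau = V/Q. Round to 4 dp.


tau = V / Q_flow
tau = 7.6 / 2.47 = 3.0769 s


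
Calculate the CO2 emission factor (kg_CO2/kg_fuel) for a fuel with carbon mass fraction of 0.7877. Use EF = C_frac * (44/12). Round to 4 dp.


EF = C_frac * (M_CO2 / M_C)
EF = 0.7877 * (44/12)
EF = 0.7877 * 3.666667 = 2.8882 kg_CO2/kg_fuel


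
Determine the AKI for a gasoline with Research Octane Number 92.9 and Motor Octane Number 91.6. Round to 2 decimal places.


AKI = (RON + MON) / 2
AKI = (92.9 + 91.6) / 2
AKI = 184.5 / 2 = 92.25


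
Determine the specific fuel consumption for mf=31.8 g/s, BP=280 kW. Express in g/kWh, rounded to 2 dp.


SFC = (mf / BP) * 3600
Rate = 31.8 / 280 = 0.113571 g/(s*kW)
SFC = 0.113571 * 3600 = 408.86 g/kWh


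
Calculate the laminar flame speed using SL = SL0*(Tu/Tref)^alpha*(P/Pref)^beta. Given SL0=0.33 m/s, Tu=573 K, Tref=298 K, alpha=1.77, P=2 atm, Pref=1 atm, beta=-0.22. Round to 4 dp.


SL = SL0 * (Tu/Tref)^alpha * (P/Pref)^beta
T ratio = 573/298 = 1.92281879
(T ratio)^alpha = 1.92281879^1.77 = 3.181053
(P/Pref)^beta = 2^(-0.22) = 0.858565
SL = 0.33 * 3.181053 * 0.858565 = 0.9013 m/s


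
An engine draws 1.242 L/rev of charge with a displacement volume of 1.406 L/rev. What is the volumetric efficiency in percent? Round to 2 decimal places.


eta_v = (V_actual / V_disp) * 100
Ratio = 1.242 / 1.406 = 0.8834
eta_v = 0.8834 * 100 = 88.34%


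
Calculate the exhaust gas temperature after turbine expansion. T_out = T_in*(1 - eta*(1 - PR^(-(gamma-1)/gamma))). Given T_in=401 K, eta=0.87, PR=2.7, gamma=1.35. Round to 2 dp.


T_out = T_in * (1 - eta * (1 - PR^(-(gamma-1)/gamma)))
Exponent = -(1.35-1)/1.35 = -0.25925926
PR^exp = 2.7^(-0.25925926) = 0.77297411
Factor = 1 - 0.87*(1 - 0.77297411) = 0.80248748
T_out = 401 * 0.80248748 = 321.80 K


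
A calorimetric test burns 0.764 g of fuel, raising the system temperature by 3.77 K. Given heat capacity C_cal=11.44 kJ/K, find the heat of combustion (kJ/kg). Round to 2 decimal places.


Hc = C_cal * delta_T / m_fuel
Q_released = 11.44 * 3.77 = 43.1288 kJ
m_fuel = 0.764 g = 0.764/1000 kg = 0.000764 kg
Hc = 43.1288 / 0.000764 = 56451.31 kJ/kg


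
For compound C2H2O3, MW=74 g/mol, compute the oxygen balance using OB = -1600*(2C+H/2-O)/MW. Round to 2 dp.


OB = -1600 * (2C + H/2 - O) / MW
Inner = 2*2 + 2/2 - 3 = 2.00
OB = -1600 * 2.00 / 74 = -43.24%


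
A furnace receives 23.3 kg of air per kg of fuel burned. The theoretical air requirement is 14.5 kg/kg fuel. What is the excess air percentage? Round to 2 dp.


Excess air = actual - stoichiometric = 23.3 - 14.5 = 8.80 kg/kg fuel
Excess air % = (excess / stoich) * 100 = (8.80 / 14.5) * 100 = 60.69%


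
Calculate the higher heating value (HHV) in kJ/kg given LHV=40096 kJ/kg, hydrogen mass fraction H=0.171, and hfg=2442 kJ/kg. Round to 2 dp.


HHV = LHV + hfg * 9 * H
Water addition = 2442 * 9 * 0.171 = 3758.238 kJ/kg
HHV = 40096 + 3758.238 = 43854.24 kJ/kg


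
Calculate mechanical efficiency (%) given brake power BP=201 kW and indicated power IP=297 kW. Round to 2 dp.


eta_mech = (BP / IP) * 100
Ratio = 201 / 297 = 0.6768
eta_mech = 0.6768 * 100 = 67.68%


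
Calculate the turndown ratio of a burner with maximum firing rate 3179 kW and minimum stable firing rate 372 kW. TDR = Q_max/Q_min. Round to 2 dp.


TDR = Q_max / Q_min
TDR = 3179 / 372 = 8.55


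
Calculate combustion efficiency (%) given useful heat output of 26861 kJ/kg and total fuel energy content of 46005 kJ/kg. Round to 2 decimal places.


Efficiency = (Q_useful / Q_fuel) * 100
Efficiency = (26861 / 46005) * 100
Efficiency = 0.5839 * 100 = 58.39%


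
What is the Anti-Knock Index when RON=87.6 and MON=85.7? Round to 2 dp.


AKI = (RON + MON) / 2
AKI = (87.6 + 85.7) / 2
AKI = 173.3 / 2 = 86.65


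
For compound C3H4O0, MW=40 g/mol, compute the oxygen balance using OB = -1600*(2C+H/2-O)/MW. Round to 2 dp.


OB = -1600 * (2C + H/2 - O) / MW
Inner = 2*3 + 4/2 - 0 = 8.00
OB = -1600 * 8.00 / 40 = -320.00%


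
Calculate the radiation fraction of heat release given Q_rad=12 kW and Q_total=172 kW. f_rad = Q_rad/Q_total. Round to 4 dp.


f_rad = Q_rad / Q_total
f_rad = 12 / 172 = 0.0698


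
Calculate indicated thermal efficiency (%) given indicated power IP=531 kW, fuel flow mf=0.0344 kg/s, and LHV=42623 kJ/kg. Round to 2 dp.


eta_ith = (IP / (mf * LHV)) * 100
Denominator = 0.0344 * 42623 = 1466.2312 kW
eta_ith = (531 / 1466.2312) * 100 = 36.22%


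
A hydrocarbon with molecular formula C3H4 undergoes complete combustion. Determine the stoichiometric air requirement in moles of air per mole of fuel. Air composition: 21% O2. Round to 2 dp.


Balanced combustion: C3H4 + 4 O2 -> 3 CO2 + 2 H2O
O2 needed = C + H/4 = 3 + 4/4 = 4.00 moles
Air moles = O2 / 0.21 = 4.00 / 0.21 = 19.05 moles air


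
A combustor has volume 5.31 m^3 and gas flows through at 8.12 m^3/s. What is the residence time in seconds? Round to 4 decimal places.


tau = V / Q_flow
tau = 5.31 / 8.12 = 0.6539 s


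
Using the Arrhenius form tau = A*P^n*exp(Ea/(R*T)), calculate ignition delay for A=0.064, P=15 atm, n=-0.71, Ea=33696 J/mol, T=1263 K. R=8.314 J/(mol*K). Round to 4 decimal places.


tau = A * P^n * exp(Ea/(R*T))
P^n = 15^(-0.71) = 0.14620937
Ea/(R*T) = 33696/(8.314*1263) = 3.208965
exp(Ea/(R*T)) = 24.753453
tau = 0.064 * 0.14620937 * 24.753453 = 0.2316 ms


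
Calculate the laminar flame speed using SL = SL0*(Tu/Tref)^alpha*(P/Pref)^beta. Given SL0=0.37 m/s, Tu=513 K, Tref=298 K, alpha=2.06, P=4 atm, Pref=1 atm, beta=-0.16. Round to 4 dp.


SL = SL0 * (Tu/Tref)^alpha * (P/Pref)^beta
T ratio = 513/298 = 1.72147651
(T ratio)^alpha = 1.72147651^2.06 = 3.061655
(P/Pref)^beta = 4^(-0.16) = 0.801070
SL = 0.37 * 3.061655 * 0.801070 = 0.9075 m/s


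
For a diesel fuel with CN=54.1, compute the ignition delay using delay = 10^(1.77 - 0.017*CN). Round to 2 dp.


delay = 10^(1.77 - 0.017*CN)
Exponent = 1.77 - 0.017*54.1 = 0.8503
delay = 10^0.8503 = 7.08 ms


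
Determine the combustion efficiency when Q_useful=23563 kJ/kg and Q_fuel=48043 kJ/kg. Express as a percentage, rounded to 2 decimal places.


Efficiency = (Q_useful / Q_fuel) * 100
Efficiency = (23563 / 48043) * 100
Efficiency = 0.4905 * 100 = 49.05%


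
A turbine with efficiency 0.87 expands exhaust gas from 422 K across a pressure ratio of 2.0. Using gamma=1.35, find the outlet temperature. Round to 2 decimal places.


T_out = T_in * (1 - eta * (1 - PR^(-(gamma-1)/gamma)))
Exponent = -(1.35-1)/1.35 = -0.25925926
PR^exp = 2.0^(-0.25925926) = 0.83551680
Factor = 1 - 0.87*(1 - 0.83551680) = 0.85689962
T_out = 422 * 0.85689962 = 361.61 K


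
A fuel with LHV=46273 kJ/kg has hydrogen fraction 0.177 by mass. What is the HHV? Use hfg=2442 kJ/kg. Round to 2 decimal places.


HHV = LHV + hfg * 9 * H
Water addition = 2442 * 9 * 0.177 = 3890.106 kJ/kg
HHV = 46273 + 3890.106 = 50163.11 kJ/kg
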